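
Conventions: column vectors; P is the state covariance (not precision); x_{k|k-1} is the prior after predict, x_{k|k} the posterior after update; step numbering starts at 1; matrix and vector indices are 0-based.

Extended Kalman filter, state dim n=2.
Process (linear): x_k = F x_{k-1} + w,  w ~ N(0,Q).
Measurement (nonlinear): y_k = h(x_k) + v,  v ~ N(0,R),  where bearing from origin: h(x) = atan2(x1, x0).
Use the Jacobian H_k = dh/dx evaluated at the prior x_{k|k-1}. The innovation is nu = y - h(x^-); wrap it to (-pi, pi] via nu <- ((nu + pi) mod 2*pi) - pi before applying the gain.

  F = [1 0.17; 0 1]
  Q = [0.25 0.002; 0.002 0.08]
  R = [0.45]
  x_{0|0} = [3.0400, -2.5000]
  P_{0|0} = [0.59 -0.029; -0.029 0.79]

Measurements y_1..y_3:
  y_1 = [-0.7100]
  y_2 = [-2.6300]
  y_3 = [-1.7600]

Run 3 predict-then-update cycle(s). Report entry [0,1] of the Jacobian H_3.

H_jac[0,1] = 0.0732

step 1: x^-=[2.6150, -2.5000]  P^-=[0.8530 0.1073; 0.1073 0.8700]  H_jac=[0.1910 0.1998]  S=[0.5240]  K=[0.3518; 0.3708]  nu=[0.0529]  x^+=[2.6336, -2.4804]  P^+=[0.7881 0.0389; 0.0389 0.7979]
step 2: x^-=[2.2120, -2.4804]  P^-=[1.0744 0.1766; 0.1766 0.8779]  H_jac=[0.2246 0.2003]  S=[0.5553]  K=[0.4982; 0.3881]  nu=[-1.7875]  x^+=[1.3214, -3.1740]  P^+=[0.9366 0.0692; 0.0692 0.7943]
step 3: x^-=[0.7818, -3.1740]  P^-=[1.2331 0.2063; 0.2063 0.8743]  H_jac=[0.2970 0.0732]  S=[0.5724]  K=[0.6662; 0.2188]  nu=[-0.4307]  x^+=[0.4949, -3.2682]  P^+=[0.9790 0.1228; 0.1228 0.8469]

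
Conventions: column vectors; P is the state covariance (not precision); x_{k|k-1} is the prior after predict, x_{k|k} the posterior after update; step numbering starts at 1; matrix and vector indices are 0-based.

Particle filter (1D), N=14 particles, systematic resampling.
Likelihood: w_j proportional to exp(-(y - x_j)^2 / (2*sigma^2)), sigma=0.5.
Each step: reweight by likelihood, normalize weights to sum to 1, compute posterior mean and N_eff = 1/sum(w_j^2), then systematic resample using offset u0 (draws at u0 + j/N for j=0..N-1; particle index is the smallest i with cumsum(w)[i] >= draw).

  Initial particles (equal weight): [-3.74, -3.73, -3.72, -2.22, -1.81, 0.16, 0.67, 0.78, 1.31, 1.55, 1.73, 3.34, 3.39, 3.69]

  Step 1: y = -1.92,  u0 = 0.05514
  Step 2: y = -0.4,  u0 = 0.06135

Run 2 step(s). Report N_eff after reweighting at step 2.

N_eff = 8.8383

step 1: w=[0.0007, 0.0008, 0.0008, 0.4600, 0.5375, 0.0001, 0.0000, 0.0000, 0.0000, 0.0000, 0.0000, 0.0000, 0.0000, 0.0000]  mean=-2.0029  Neff=1.9978  idx=[3, 3, 3, 3, 3, 3, 4, 4, 4, 4, 4, 4, 4, 4]
step 2: w=[0.0084, 0.0084, 0.0084, 0.0084, 0.0084, 0.0084, 0.1187, 0.1187, 0.1187, 0.1187, 0.1187, 0.1187, 0.1187, 0.1187]  mean=-1.8307  Neff=8.8383  idx=[6, 6, 7, 7, 8, 9, 9, 10, 10, 11, 12, 12, 13, 13]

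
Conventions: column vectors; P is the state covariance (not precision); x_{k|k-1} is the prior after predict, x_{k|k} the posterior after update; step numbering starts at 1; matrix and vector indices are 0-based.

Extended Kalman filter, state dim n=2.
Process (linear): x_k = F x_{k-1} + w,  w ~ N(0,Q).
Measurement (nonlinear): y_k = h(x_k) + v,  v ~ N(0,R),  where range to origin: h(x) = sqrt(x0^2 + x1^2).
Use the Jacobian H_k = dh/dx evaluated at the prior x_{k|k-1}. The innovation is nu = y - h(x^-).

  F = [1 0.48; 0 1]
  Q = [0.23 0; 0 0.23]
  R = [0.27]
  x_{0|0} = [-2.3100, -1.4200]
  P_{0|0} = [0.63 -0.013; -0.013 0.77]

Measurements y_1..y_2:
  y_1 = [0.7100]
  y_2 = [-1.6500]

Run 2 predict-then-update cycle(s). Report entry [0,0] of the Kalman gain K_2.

step 1: x^-=[-2.9916, -1.4200]  P^-=[1.0249 0.3566; 0.3566 1.0000]  H_jac=[-0.9034 -0.4288]  S=[1.5666]  K=[-0.6886; -0.4793]  nu=[-2.6015]  x^+=[-1.2001, -0.1730]  P^+=[0.2820 -0.1605; -0.1605 0.6400]
step 2: x^-=[-1.2831, -0.1730]  P^-=[0.5054 0.1467; 0.1467 0.8700]  H_jac=[-0.9910 -0.1336]  S=[0.8207]  K=[-0.6341; -0.3187]  nu=[-2.9448]  x^+=[0.5842, 0.7657]  P^+=[0.1753 -0.0192; -0.0192 0.7866]

K[0,0] = -0.6341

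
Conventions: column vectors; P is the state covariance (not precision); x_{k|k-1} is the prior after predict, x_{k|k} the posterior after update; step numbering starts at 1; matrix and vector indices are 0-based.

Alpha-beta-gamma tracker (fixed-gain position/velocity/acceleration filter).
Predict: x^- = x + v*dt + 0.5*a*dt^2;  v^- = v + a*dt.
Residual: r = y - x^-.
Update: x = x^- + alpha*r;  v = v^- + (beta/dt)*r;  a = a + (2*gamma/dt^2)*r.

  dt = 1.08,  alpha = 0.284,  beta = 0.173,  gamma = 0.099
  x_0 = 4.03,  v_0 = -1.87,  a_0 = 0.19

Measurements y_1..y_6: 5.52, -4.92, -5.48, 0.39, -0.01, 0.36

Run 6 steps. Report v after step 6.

step 1: x_pred=2.1212  r=3.3988  x^+=3.0865  v^+=-1.1204  a^+=0.7670
step 2: x_pred=2.3238  r=-7.2438  x^+=0.2665  v^+=-1.4524  a^+=-0.4627
step 3: x_pred=-1.5719  r=-3.9081  x^+=-2.6818  v^+=-2.5781  a^+=-1.1261
step 4: x_pred=-6.1229  r=6.5129  x^+=-4.2733  v^+=-2.7510  a^+=-0.0205
step 5: x_pred=-7.2564  r=7.2464  x^+=-5.1984  v^+=-1.6125  a^+=1.2096
step 6: x_pred=-6.2344  r=6.5944  x^+=-4.3616  v^+=0.7502  a^+=2.3290

v_post = 0.7502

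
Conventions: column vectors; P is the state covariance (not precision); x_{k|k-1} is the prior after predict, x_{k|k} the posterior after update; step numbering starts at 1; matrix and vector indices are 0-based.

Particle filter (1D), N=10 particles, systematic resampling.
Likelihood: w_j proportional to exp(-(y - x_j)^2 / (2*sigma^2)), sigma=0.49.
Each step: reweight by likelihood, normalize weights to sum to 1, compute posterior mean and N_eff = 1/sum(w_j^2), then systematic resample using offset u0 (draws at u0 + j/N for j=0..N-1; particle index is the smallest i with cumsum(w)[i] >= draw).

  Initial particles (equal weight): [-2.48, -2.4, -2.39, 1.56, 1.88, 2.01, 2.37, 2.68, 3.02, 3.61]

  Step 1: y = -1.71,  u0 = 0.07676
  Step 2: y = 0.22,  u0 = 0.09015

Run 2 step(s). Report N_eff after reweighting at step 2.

step 1: w=[0.2787, 0.3555, 0.3658, 0.0000, 0.0000, 0.0000, 0.0000, 0.0000, 0.0000, 0.0000]  mean=-2.4186  Neff=2.9598  idx=[0, 0, 0, 1, 1, 1, 2, 2, 2, 2]
step 2: w=[0.0474, 0.0474, 0.0474, 0.1150, 0.1150, 0.1150, 0.1282, 0.1282, 0.1282, 0.1282]  mean=-2.4062  Neff=8.9158  idx=[1, 3, 4, 5, 6, 6, 7, 8, 9, 9]

N_eff = 8.9158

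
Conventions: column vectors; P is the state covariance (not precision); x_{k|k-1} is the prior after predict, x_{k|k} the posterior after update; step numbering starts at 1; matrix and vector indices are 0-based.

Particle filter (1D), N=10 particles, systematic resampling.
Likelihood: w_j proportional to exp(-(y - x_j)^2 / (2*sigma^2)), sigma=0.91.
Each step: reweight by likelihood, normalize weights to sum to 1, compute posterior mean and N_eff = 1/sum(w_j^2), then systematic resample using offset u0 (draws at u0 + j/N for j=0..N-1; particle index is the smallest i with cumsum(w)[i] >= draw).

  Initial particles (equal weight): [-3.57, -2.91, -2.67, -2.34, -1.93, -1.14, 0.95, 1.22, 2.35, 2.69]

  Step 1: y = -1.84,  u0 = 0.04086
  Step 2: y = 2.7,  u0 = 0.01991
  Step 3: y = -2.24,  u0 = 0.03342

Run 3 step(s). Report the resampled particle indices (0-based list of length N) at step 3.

resampled_idx = [0, 1, 2, 3, 4, 5, 6, 7, 8, 9]

step 1: w=[0.0417, 0.1273, 0.1676, 0.2185, 0.2528, 0.1890, 0.0023, 0.0009, 0.0000, 0.0000]  mean=-2.1779  Neff=5.1713  idx=[0, 1, 2, 3, 3, 3, 4, 4, 5, 5]
step 2: w=[0.0000, 0.0000, 0.0001, 0.0008, 0.0008, 0.0008, 0.0086, 0.0086, 0.4901, 0.4901]  mean=-1.1566  Neff=2.0807  idx=[8, 8, 8, 8, 8, 9, 9, 9, 9, 9]
step 3: w=[0.1000, 0.1000, 0.1000, 0.1000, 0.1000, 0.1000, 0.1000, 0.1000, 0.1000, 0.1000]  mean=-1.1400  Neff=10.0000  idx=[0, 1, 2, 3, 4, 5, 6, 7, 8, 9]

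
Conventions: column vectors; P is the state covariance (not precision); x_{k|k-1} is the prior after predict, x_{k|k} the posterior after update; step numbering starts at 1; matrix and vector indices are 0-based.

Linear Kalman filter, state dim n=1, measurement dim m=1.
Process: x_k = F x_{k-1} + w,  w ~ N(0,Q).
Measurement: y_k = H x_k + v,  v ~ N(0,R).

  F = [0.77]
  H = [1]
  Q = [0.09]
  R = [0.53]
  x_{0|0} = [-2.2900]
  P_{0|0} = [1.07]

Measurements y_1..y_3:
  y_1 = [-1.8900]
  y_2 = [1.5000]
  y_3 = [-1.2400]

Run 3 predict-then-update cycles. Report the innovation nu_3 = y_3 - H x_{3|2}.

step 1: x^-=[-1.7633]  P^-=[0.7244]  S=[1.2544]  K=[0.5775]  nu=[-0.1267]  x^+=[-1.8365]  P^+=[0.3061]
step 2: x^-=[-1.4141]  P^-=[0.2715]  S=[0.8015]  K=[0.3387]  nu=[2.9141]  x^+=[-0.4270]  P^+=[0.1795]
step 3: x^-=[-0.3288]  P^-=[0.1964]  S=[0.7264]  K=[0.2704]  nu=[-0.9112]  x^+=[-0.5752]  P^+=[0.1433]

innov = [-0.9112]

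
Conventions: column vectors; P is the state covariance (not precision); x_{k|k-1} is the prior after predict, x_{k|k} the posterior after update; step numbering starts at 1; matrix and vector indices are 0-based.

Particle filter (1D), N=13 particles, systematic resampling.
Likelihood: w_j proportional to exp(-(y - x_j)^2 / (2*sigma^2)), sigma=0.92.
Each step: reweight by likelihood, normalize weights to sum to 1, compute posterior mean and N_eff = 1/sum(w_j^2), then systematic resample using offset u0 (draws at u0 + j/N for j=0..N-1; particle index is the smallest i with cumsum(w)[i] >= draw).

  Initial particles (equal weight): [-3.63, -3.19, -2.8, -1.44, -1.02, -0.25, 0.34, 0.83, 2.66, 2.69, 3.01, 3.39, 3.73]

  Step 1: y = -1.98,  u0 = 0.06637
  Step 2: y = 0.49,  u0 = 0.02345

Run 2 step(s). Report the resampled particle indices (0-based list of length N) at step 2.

step 1: w=[0.0682, 0.1434, 0.2289, 0.2866, 0.1975, 0.0581, 0.0142, 0.0032, 0.0000, 0.0000, 0.0000, 0.0000, 0.0000]  mean=-1.9668  Neff=4.9427  idx=[0, 1, 2, 2, 2, 3, 3, 3, 3, 4, 4, 4, 6]
step 2: w=[0.0000, 0.0002, 0.0008, 0.0008, 0.0008, 0.0500, 0.0500, 0.0500, 0.0500, 0.1174, 0.1174, 0.1174, 0.4454]  mean=-0.5026  Neff=4.0039  idx=[5, 6, 8, 9, 10, 10, 11, 12, 12, 12, 12, 12, 12]

resampled_idx = [5, 6, 8, 9, 10, 10, 11, 12, 12, 12, 12, 12, 12]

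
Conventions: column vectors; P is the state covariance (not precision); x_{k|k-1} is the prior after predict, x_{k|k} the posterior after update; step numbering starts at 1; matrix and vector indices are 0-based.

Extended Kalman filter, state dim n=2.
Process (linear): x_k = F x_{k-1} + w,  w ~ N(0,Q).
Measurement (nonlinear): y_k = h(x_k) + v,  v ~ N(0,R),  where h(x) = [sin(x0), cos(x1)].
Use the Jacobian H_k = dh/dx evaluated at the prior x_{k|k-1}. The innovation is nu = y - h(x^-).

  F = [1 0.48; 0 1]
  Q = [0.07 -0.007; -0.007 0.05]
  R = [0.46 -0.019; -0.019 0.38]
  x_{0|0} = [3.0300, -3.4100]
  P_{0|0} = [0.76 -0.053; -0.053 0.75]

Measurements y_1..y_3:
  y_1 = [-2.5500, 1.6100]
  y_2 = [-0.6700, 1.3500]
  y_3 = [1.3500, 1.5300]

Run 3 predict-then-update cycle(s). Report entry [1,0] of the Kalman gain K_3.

K[1,0] = 0.1130

step 1: x^-=[1.3932, -3.4100]  P^-=[0.9519 0.3000; 0.3000 0.8000]  H_jac=[0.1767 0.0000; 0.0000 -0.2652]  S=[0.4897 -0.0331; -0.0331 0.4363]  K=[0.3328 -0.1571; 0.0758 -0.4806]  nu=[-3.5343, 2.5742]  x^+=[-0.1875, -4.9149]  P^+=[0.8835 0.2490; 0.2490 0.6940]
step 2: x^-=[-2.5467, -4.9149]  P^-=[1.3524 0.5752; 0.5752 0.7440]  H_jac=[-0.8282 0.0000; 0.0000 -0.9796]  S=[1.3877 0.4476; 0.4476 1.0939]  K=[-0.7385 -0.2128; -0.1479 -0.6057]  nu=[-0.1096, 1.1489]  x^+=[-2.7103, -5.5946]  P^+=[0.4053 0.0682; 0.0682 0.2321]
step 3: x^-=[-5.3957, -5.5946]  P^-=[0.5943 0.1727; 0.1727 0.2821]  H_jac=[0.6314 0.0000; 0.0000 -0.6354]  S=[0.6969 -0.0883; -0.0883 0.4939]  K=[0.5221 -0.1288; 0.1130 -0.3428]  nu=[0.5745, 0.7578]  x^+=[-5.1934, -5.7894]  P^+=[0.3843 0.0926; 0.0926 0.2084]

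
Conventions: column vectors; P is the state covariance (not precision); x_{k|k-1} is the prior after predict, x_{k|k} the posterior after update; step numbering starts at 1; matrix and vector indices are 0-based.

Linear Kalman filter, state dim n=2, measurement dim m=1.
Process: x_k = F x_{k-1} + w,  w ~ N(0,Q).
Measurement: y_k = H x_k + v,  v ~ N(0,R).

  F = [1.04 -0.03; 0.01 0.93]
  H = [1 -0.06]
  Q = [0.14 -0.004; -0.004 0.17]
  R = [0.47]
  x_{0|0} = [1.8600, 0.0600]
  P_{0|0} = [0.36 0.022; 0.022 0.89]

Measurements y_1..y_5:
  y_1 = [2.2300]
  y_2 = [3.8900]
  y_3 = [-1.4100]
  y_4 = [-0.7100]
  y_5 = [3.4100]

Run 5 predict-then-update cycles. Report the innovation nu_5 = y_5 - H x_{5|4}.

step 1: x^-=[1.9326, 0.0744]  P^-=[0.5288 -0.0038; -0.0038 0.9402]  S=[1.0026]  K=[0.5276; -0.0601]  nu=[0.3019]  x^+=[2.0919, 0.0563]  P^+=[0.2497 0.0280; 0.0280 0.9366]
step 2: x^-=[2.1739, 0.0732]  P^-=[0.4091 -0.0005; -0.0005 0.9806]  S=[0.8827]  K=[0.4635; -0.0672]  nu=[1.7205]  x^+=[2.9714, -0.0424]  P^+=[0.2195 0.0270; 0.0270 0.9766]
step 3: x^-=[3.0915, -0.0097]  P^-=[0.3766 -0.0029; -0.0029 1.0152]  S=[0.8506]  K=[0.4429; -0.0750]  nu=[-4.5021]  x^+=[1.0974, 0.3278]  P^+=[0.2097 0.0254; 0.0254 1.0104]
step 4: x^-=[1.1314, 0.3158]  P^-=[0.3661 -0.0055; -0.0055 1.0444]  S=[0.8406]  K=[0.4360; -0.0810]  nu=[-1.8225]  x^+=[0.3369, 0.4635]  P^+=[0.2064 0.0242; 0.0242 1.0389]
step 5: x^-=[0.3364, 0.4344]  P^-=[0.3626 -0.0074; -0.0074 1.0690]  S=[0.8374]  K=[0.4336; -0.0854]  nu=[3.0996]  x^+=[1.6804, 0.1696]  P^+=[0.2052 0.0236; 0.0236 1.0629]

innov = [3.0996]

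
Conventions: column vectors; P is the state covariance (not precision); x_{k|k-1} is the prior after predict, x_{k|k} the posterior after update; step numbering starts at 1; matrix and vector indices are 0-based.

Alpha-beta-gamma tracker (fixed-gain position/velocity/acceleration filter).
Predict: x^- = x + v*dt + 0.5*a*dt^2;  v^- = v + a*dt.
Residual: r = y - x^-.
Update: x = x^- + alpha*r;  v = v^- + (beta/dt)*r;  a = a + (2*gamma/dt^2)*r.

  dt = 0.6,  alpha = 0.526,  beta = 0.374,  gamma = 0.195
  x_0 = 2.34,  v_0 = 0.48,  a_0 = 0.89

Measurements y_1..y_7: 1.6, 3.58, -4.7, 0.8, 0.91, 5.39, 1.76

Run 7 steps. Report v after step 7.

step 1: x_pred=2.7882  r=-1.1882  x^+=2.1632  v^+=0.2734  a^+=-0.3972
step 2: x_pred=2.2557  r=1.3243  x^+=2.9523  v^+=0.8605  a^+=1.0374
step 3: x_pred=3.6553  r=-8.3553  x^+=-0.7396  v^+=-3.7252  a^+=-8.0142
step 4: x_pred=-4.4173  r=5.2173  x^+=-1.6730  v^+=-5.2816  a^+=-2.3622
step 5: x_pred=-5.2671  r=6.1771  x^+=-2.0180  v^+=-2.8485  a^+=4.3297
step 6: x_pred=-2.9477  r=8.3377  x^+=1.4379  v^+=4.9465  a^+=13.3623
step 7: x_pred=6.8110  r=-5.0510  x^+=4.1542  v^+=9.8154  a^+=7.8903

v_post = 9.8154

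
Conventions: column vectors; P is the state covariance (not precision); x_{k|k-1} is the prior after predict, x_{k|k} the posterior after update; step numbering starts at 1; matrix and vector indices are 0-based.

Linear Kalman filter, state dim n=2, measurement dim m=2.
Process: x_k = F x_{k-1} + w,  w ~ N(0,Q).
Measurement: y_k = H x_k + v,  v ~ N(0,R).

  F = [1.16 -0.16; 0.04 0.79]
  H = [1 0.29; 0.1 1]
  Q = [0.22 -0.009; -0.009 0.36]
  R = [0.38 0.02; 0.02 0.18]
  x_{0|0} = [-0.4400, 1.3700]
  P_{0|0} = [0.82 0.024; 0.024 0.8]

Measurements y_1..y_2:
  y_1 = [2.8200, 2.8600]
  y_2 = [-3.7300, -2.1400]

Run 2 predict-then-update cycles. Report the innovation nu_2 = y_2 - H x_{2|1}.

step 1: x^-=[-0.7296, 1.0647]  P^-=[1.3350 -0.0502; -0.0502 0.8621]  S=[1.7583 0.3518; 0.3518 1.0454]  K=[0.7881 -0.1856; -0.0541 0.8380]  nu=[3.2408, 1.8683]  x^+=[1.4777, 2.4552]  P^+=[0.3099 -0.0486; -0.0486 0.1546]
step 2: x^-=[1.3213, 1.9987]  P^-=[0.6589 -0.0584; -0.0584 0.4539]  S=[1.0432 0.1574; 0.1574 0.6288]  K=[0.6377 -0.1477; -0.0388 0.7223]  nu=[-5.6309, -4.2708]  x^+=[-1.6385, -0.8675]  P^+=[0.2507 -0.0389; -0.0389 0.1331]

innov = [-5.6309, -4.2708]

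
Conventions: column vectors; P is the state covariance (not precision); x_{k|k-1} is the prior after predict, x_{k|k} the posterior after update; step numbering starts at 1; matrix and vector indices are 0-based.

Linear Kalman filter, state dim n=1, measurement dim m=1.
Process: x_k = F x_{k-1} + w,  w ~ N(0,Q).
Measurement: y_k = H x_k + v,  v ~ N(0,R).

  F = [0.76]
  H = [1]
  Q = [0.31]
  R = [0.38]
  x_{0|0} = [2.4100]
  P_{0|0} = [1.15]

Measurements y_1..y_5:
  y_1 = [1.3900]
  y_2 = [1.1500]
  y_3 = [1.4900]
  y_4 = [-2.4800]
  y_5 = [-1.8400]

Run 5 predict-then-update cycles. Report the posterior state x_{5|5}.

step 1: x^-=[1.8316]  P^-=[0.9742]  S=[1.3542]  K=[0.7194]  nu=[-0.4416]  x^+=[1.5139]  P^+=[0.2734]
step 2: x^-=[1.1506]  P^-=[0.4679]  S=[0.8479]  K=[0.5518]  nu=[-0.0006]  x^+=[1.1503]  P^+=[0.2097]
step 3: x^-=[0.8742]  P^-=[0.4311]  S=[0.8111]  K=[0.5315]  nu=[0.6158]  x^+=[1.2015]  P^+=[0.2020]
step 4: x^-=[0.9131]  P^-=[0.4267]  S=[0.8067]  K=[0.5289]  nu=[-3.3931]  x^+=[-0.8816]  P^+=[0.2010]
step 5: x^-=[-0.6700]  P^-=[0.4261]  S=[0.8061]  K=[0.5286]  nu=[-1.1700]  x^+=[-1.2884]  P^+=[0.2009]

x_post = [-1.2884]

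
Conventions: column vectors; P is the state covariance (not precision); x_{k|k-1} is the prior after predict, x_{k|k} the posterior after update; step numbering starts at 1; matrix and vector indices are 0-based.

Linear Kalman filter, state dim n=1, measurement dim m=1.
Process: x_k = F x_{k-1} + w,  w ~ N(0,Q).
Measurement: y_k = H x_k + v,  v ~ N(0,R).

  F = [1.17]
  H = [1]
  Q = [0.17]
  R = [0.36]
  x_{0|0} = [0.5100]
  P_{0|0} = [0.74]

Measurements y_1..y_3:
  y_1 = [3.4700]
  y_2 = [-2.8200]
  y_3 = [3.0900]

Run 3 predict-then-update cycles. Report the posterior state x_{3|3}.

x_post = [1.5405]

step 1: x^-=[0.5967]  P^-=[1.1830]  S=[1.5430]  K=[0.7667]  nu=[2.8733]  x^+=[2.7996]  P^+=[0.2760]
step 2: x^-=[3.2756]  P^-=[0.5478]  S=[0.9078]  K=[0.6034]  nu=[-6.0956]  x^+=[-0.4028]  P^+=[0.2172]
step 3: x^-=[-0.4713]  P^-=[0.4674]  S=[0.8274]  K=[0.5649]  nu=[3.5613]  x^+=[1.5405]  P^+=[0.2034]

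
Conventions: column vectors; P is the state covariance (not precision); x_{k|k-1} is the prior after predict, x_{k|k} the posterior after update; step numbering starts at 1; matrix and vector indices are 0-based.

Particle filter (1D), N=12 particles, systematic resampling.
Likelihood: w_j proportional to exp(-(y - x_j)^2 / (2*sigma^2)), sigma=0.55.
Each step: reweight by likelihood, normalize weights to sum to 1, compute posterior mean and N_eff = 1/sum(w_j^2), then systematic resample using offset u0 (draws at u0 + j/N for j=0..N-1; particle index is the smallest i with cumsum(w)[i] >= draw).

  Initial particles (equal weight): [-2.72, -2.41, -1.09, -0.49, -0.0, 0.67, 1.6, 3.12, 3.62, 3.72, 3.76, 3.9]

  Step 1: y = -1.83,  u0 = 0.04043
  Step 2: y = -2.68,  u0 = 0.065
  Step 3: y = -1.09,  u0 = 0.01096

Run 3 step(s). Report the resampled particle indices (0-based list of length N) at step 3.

step 1: w=[0.2072, 0.4400, 0.3103, 0.0394, 0.0030, 0.0000, 0.0000, 0.0000, 0.0000, 0.0000, 0.0000, 0.0000]  mean=-1.9815  Neff=2.9905  idx=[0, 0, 0, 1, 1, 1, 1, 1, 2, 2, 2, 2]
step 2: w=[0.1332, 0.1332, 0.1332, 0.1184, 0.1184, 0.1184, 0.1184, 0.1184, 0.0020, 0.0020, 0.0020, 0.0020]  mean=-2.5231  Neff=8.1044  idx=[0, 1, 1, 2, 2, 3, 4, 5, 5, 6, 7, 7]
step 3: w=[0.0272, 0.0272, 0.0272, 0.0272, 0.0272, 0.1234, 0.1234, 0.1234, 0.1234, 0.1234, 0.1234, 0.1234]  mean=-2.4522  Neff=9.0644  idx=[0, 3, 5, 6, 6, 7, 8, 8, 9, 10, 10, 11]

resampled_idx = [0, 3, 5, 6, 6, 7, 8, 8, 9, 10, 10, 11]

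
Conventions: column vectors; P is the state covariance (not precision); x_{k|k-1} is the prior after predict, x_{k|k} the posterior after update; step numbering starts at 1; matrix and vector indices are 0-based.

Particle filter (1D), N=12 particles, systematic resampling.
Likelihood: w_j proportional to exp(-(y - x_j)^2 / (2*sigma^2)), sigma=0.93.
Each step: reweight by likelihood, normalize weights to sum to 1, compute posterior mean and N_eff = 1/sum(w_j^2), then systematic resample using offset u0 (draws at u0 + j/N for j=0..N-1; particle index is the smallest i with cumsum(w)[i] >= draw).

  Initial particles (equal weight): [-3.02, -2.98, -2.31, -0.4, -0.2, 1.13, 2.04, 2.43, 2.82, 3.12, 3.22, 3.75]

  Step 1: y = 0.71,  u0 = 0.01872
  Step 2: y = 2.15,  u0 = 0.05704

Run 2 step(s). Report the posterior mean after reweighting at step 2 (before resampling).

post_mean = 1.6607

step 1: w=[0.0001, 0.0001, 0.0019, 0.1816, 0.2293, 0.3343, 0.1331, 0.0669, 0.0282, 0.0129, 0.0097, 0.0018]  mean=0.8460  Neff=4.5336  idx=[3, 3, 4, 4, 4, 5, 5, 5, 5, 6, 6, 7]
step 2: w=[0.0044, 0.0044, 0.0077, 0.0077, 0.0077, 0.1033, 0.1033, 0.1033, 0.1033, 0.1872, 0.1872, 0.1802]  mean=1.6607  Neff=6.8723  idx=[5, 6, 6, 7, 8, 9, 9, 10, 10, 10, 11, 11]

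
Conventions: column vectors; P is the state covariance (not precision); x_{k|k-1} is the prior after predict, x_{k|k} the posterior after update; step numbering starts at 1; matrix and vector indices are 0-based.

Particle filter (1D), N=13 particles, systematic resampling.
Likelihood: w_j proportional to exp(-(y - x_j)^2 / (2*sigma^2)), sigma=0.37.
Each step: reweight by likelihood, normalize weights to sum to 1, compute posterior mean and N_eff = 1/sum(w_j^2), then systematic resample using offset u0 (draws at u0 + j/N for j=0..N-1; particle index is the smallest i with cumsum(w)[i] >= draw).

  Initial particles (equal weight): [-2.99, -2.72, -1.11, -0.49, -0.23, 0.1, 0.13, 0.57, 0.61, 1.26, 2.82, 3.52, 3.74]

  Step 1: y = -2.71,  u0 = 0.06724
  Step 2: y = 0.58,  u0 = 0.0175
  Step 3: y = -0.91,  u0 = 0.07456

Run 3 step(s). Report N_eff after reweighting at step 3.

N_eff = 13.0000

step 1: w=[0.4290, 0.5710, 0.0000, 0.0000, 0.0000, 0.0000, 0.0000, 0.0000, 0.0000, 0.0000, 0.0000, 0.0000, 0.0000]  mean=-2.8357  Neff=1.9607  idx=[0, 0, 0, 0, 0, 1, 1, 1, 1, 1, 1, 1, 1]
step 2: w=[0.0001, 0.0001, 0.0001, 0.0001, 0.0001, 0.1249, 0.1249, 0.1249, 0.1249, 0.1249, 0.1249, 0.1249, 0.1249]  mean=-2.7202  Neff=8.0114  idx=[5, 5, 6, 6, 7, 8, 8, 9, 10, 10, 11, 11, 12]
step 3: w=[0.0769, 0.0769, 0.0769, 0.0769, 0.0769, 0.0769, 0.0769, 0.0769, 0.0769, 0.0769, 0.0769, 0.0769, 0.0769]  mean=-2.7200  Neff=13.0000  idx=[0, 1, 2, 3, 4, 5, 6, 7, 8, 9, 10, 11, 12]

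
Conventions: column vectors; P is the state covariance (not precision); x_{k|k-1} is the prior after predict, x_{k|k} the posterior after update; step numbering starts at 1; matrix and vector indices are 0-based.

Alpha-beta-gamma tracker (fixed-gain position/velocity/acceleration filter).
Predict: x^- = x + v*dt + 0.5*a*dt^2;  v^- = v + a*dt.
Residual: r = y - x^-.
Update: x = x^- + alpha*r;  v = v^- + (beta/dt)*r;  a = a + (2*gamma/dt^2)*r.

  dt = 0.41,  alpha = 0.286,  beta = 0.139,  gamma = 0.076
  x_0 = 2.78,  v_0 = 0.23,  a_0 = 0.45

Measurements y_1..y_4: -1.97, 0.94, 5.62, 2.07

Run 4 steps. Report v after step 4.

v_post = -0.7731

step 1: x_pred=2.9121  r=-4.8821  x^+=1.5158  v^+=-1.2407  a^+=-3.9645
step 2: x_pred=0.6739  r=0.2661  x^+=0.7500  v^+=-2.7759  a^+=-3.7240
step 3: x_pred=-0.7011  r=6.3211  x^+=1.1067  v^+=-2.1597  a^+=1.9917
step 4: x_pred=0.3887  r=1.6813  x^+=0.8695  v^+=-0.7731  a^+=3.5120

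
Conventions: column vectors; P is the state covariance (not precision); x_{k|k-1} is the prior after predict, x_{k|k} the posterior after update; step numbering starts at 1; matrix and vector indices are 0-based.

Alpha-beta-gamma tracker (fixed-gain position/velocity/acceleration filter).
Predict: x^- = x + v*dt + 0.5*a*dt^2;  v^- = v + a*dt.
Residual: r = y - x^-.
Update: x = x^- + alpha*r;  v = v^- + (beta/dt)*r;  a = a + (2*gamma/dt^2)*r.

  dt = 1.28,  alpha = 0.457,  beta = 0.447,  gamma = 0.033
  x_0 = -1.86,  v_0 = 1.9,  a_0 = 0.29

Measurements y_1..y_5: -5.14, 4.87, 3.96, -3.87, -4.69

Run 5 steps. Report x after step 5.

step 1: x_pred=0.8096  r=-5.9496  x^+=-1.9094  v^+=0.1935  a^+=0.0503
step 2: x_pred=-1.6205  r=6.4905  x^+=1.3457  v^+=2.5245  a^+=0.3118
step 3: x_pred=4.8325  r=-0.8725  x^+=4.4338  v^+=2.6189  a^+=0.2766
step 4: x_pred=8.0126  r=-11.8826  x^+=2.5823  v^+=-1.1766  a^+=-0.2020
step 5: x_pred=0.9107  r=-5.6007  x^+=-1.6488  v^+=-3.3911  a^+=-0.4276

x_post = -1.6488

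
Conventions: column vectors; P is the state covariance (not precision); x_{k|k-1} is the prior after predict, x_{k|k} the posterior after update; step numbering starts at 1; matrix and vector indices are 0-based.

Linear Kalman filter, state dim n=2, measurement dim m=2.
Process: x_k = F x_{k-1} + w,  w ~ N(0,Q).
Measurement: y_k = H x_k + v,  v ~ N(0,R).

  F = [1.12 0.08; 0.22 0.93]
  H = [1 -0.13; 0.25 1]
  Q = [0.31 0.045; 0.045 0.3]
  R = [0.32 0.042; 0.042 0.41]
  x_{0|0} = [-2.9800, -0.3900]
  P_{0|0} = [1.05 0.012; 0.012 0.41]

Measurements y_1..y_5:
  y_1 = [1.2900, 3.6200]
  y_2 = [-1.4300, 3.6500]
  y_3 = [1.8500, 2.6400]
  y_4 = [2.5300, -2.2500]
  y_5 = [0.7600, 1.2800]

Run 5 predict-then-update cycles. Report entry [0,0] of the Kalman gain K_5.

K[0,0] = 0.6027

step 1: x^-=[-3.3688, -1.0183]  P^-=[1.6319 0.3469; 0.3469 0.7103]  S=[1.8737 0.6933; 0.6933 1.3958]  K=[0.7924 0.1473; -0.0924 0.6169]  nu=[4.5264, 5.4805]  x^+=[1.0250, 1.9446]  P^+=[0.2634 0.0278; 0.0278 0.2421]
step 2: x^-=[1.3035, 2.0340]  P^-=[0.6469 0.1574; 0.1574 0.5335]  S=[0.9350 0.2866; 0.2866 1.0627]  K=[0.6300 0.1303; -0.0775 0.5600]  nu=[-2.4691, 1.2901]  x^+=[-0.0839, 2.9479]  P^+=[0.2106 0.0272; 0.0272 0.2195]
step 3: x^-=[0.1418, 2.7231]  P^-=[0.5805 0.1421; 0.1421 0.5112]  S=[0.8722 0.2581; 0.2581 1.0285]  K=[0.6068 0.1270; -0.0763 0.5507]  nu=[2.0622, -0.1186]  x^+=[1.3781, 2.5005]  P^+=[0.2030 0.0268; 0.0268 0.2159]
step 4: x^-=[1.7435, 2.6287]  P^-=[0.5708 0.1395; 0.1395 0.5075]  S=[0.8631 0.2536; 0.2536 1.0229]  K=[0.6032 0.1263; -0.0762 0.5491]  nu=[1.1282, -5.3146]  x^+=[1.7531, -0.3757]  P^+=[0.2018 0.0267; 0.0267 0.2153]
step 5: x^-=[1.9334, 0.0362]  P^-=[0.5693 0.1390; 0.1390 0.5069]  S=[0.8617 0.2529; 0.2529 1.0219]  K=[0.6027 0.1261; -0.0763 0.5489]  nu=[-1.1687, 0.7604]  x^+=[1.3250, 0.5427]  P^+=[0.2016 0.0266; 0.0266 0.2152]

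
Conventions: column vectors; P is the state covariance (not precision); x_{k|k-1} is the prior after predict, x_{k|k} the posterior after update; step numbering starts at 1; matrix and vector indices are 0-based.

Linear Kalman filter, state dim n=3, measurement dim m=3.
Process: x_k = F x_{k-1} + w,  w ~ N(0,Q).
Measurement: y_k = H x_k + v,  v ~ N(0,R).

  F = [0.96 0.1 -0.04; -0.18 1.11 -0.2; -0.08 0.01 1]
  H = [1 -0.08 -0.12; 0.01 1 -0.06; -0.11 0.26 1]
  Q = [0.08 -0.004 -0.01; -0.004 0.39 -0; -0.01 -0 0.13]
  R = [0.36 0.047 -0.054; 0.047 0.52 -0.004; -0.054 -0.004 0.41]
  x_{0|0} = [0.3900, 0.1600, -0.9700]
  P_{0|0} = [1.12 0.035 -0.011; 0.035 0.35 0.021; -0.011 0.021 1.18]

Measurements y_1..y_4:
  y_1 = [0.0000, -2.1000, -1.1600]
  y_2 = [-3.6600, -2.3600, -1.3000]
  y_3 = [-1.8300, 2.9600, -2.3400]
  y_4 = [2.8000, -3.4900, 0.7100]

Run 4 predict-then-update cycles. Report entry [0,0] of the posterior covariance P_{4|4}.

P_post[0,0] = 0.1379

step 1: x^-=[0.4292, 0.3014, -0.9996]  P^-=[1.1250 -0.1119 -0.1513; -0.1119 0.8806 -0.1941; -0.1513 -0.1941 1.3193]  S=[1.5601 -0.0829 -0.5162; -0.0829 1.4267 -0.0370; -0.5162 -0.0370 1.7412]  K=[0.7534 -0.0192 0.0483; -0.0616 0.6216 0.0220; 0.0505 -0.1702 0.7496]  nu=[-0.5250, -2.4657, -0.1916]  x^+=[0.0716, -1.2031, -0.7500]  P^+=[0.2699 0.0227 0.0030; 0.0227 0.3158 -0.0697; 0.0030 -0.0697 0.3238]
step 2: x^-=[-0.0216, -1.1984, -0.7678]  P^-=[0.3371 0.0148 -0.0474; 0.0148 0.8229 -0.1372; -0.0474 -0.1372 0.4536]  S=[0.7153 0.0213 -0.1915; 0.0213 1.3614 0.0450; -0.1915 0.0450 0.8616]  K=[0.4808 0.0075 0.0128; -0.0550 0.6101 0.0432; 0.0111 -0.1378 0.5008]  nu=[-3.8264, -1.2075, -0.2230]  x^+=[-1.8732, -1.7344, -0.7555]  P^+=[0.1737 0.0242 -0.0079; 0.0242 0.3106 -0.0599; -0.0079 -0.0599 0.2200]
step 3: x^-=[-1.9415, -1.4369, -0.6230]  P^-=[0.2493 0.0329 -0.0454; 0.0329 0.8035 -0.1053; -0.0454 -0.1053 0.3512]  S=[0.6231 0.0355 -0.1657; 0.0355 1.3381 0.0756; -0.1657 0.0756 0.7718]  K=[0.4041 0.0177 0.0018; -0.0485 0.6033 0.0600; -0.0040 -0.1193 0.4368]  nu=[-0.0782, 4.3789, -1.5570]  x^+=[-1.8985, 1.1153, -1.8253]  P^+=[0.1469 0.0260 -0.0118; 0.0260 0.3078 -0.0523; -0.0118 -0.0523 0.1921]
step 4: x^-=[-1.6380, 1.9448, -1.6623]  P^-=[0.2251 0.0391 -0.0452; 0.0391 0.7937 -0.0913; -0.0452 -0.0913 0.3239]  S=[0.5976 0.0404 -0.1592; 0.0404 1.3267 0.0878; -0.1592 0.0878 0.7505]  K=[0.3784 0.0218 -0.0019; -0.0450 0.5996 0.0678; -0.0096 -0.1112 0.4175]  nu=[4.3941, -5.5182, 1.6865]  x^+=[-0.0986, -1.4469, -0.3870]  P^+=[0.1379 0.0270 -0.0131; 0.0270 0.3062 -0.0488; -0.0131 -0.0488 0.1834]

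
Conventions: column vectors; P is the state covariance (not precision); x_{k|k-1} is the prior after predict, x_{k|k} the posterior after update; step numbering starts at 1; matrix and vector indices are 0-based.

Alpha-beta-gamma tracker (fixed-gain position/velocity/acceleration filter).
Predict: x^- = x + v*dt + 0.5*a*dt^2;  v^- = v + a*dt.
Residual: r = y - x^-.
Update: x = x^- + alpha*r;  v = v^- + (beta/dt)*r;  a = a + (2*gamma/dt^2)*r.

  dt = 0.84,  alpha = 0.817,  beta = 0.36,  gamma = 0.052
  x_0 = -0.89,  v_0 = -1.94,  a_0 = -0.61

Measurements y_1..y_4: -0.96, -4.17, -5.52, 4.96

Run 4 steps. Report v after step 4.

step 1: x_pred=-2.7348  r=1.7748  x^+=-1.2848  v^+=-1.6918  a^+=-0.3484
step 2: x_pred=-2.8288  r=-1.3412  x^+=-3.9246  v^+=-2.5592  a^+=-0.5461
step 3: x_pred=-6.2670  r=0.7470  x^+=-5.6567  v^+=-2.6978  a^+=-0.4360
step 4: x_pred=-8.0767  r=13.0367  x^+=2.5743  v^+=2.5231  a^+=1.4855

v_post = 2.5231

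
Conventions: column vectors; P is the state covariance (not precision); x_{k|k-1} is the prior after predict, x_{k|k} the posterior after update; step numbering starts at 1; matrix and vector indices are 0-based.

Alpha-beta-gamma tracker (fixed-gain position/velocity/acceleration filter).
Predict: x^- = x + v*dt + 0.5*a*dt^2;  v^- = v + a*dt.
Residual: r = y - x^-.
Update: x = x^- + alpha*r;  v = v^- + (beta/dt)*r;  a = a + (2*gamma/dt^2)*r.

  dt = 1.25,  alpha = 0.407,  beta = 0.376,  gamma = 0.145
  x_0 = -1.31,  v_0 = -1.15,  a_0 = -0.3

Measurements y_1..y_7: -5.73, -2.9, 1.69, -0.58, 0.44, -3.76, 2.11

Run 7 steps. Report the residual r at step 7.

step 1: x_pred=-2.9819  r=-2.7481  x^+=-4.1004  v^+=-2.3516  a^+=-0.8101
step 2: x_pred=-7.6728  r=4.7728  x^+=-5.7302  v^+=-1.9286  a^+=0.0758
step 3: x_pred=-8.0817  r=9.7717  x^+=-4.1046  v^+=1.1055  a^+=1.8894
step 4: x_pred=-1.2467  r=0.6667  x^+=-0.9753  v^+=3.6678  a^+=2.0131
step 5: x_pred=5.1822  r=-4.7422  x^+=3.2521  v^+=4.7578  a^+=1.1330
step 6: x_pred=10.0845  r=-13.8445  x^+=4.4498  v^+=2.0096  a^+=-1.4365
step 7: x_pred=5.8395  r=-3.7295  x^+=4.3216  v^+=-0.9079  a^+=-2.1287

resid = -3.7295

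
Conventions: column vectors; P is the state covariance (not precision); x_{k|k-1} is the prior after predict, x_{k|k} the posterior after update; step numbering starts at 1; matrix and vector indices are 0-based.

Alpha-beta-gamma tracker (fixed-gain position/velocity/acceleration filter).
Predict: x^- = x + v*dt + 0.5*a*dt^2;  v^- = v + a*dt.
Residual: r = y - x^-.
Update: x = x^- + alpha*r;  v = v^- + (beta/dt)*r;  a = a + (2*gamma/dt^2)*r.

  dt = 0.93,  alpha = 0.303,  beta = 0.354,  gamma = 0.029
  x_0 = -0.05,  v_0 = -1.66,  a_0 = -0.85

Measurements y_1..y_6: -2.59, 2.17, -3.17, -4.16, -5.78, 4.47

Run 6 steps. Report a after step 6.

step 1: x_pred=-1.9614  r=-0.6286  x^+=-2.1519  v^+=-2.6898  a^+=-0.8922
step 2: x_pred=-5.0392  r=7.2092  x^+=-2.8548  v^+=-0.7754  a^+=-0.4087
step 3: x_pred=-3.7526  r=0.5826  x^+=-3.5761  v^+=-0.9337  a^+=-0.3696
step 4: x_pred=-4.6043  r=0.4443  x^+=-4.4696  v^+=-1.1083  a^+=-0.3398
step 5: x_pred=-5.6474  r=-0.1326  x^+=-5.6876  v^+=-1.4749  a^+=-0.3487
step 6: x_pred=-7.2100  r=11.6800  x^+=-3.6710  v^+=2.6467  a^+=0.4345

a_post = 0.4345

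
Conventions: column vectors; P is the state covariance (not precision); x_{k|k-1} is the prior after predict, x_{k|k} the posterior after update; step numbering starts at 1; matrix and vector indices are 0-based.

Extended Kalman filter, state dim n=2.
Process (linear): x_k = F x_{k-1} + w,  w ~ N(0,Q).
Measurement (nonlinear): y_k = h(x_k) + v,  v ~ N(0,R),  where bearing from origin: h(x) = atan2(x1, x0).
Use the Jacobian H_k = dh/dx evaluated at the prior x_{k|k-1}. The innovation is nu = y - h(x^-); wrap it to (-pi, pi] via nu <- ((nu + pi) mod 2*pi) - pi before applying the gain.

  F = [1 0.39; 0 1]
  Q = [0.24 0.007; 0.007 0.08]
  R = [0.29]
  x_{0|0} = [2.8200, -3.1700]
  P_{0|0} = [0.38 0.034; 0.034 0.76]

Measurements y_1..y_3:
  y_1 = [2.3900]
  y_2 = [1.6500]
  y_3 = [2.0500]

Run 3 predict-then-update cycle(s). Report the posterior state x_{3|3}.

step 1: x^-=[1.5837, -3.1700]  P^-=[0.7621 0.3374; 0.3374 0.8400]  H_jac=[0.2524 0.1261]  S=[0.3734]  K=[0.6292; 0.5118]  nu=[-2.7857]  x^+=[-0.1690, -4.5957]  P^+=[0.6143 0.2172; 0.2172 0.7422]
step 2: x^-=[-1.9614, -4.5957]  P^-=[1.1366 0.5136; 0.5136 0.8222]  H_jac=[0.1841 -0.0786]  S=[0.3187]  K=[0.5298; 0.0940]  nu=[-2.6590]  x^+=[-3.3701, -4.8456]  P^+=[1.0471 0.4977; 0.4977 0.8194]
step 3: x^-=[-5.2598, -4.8456]  P^-=[1.8000 0.8243; 0.8243 0.8994]  H_jac=[0.0947 -0.1028]  S=[0.2996]  K=[0.2862; -0.0481]  nu=[-1.8360]  x^+=[-5.7854, -4.7574]  P^+=[1.7754 0.8284; 0.8284 0.8987]

x_post = [-5.7854, -4.7574]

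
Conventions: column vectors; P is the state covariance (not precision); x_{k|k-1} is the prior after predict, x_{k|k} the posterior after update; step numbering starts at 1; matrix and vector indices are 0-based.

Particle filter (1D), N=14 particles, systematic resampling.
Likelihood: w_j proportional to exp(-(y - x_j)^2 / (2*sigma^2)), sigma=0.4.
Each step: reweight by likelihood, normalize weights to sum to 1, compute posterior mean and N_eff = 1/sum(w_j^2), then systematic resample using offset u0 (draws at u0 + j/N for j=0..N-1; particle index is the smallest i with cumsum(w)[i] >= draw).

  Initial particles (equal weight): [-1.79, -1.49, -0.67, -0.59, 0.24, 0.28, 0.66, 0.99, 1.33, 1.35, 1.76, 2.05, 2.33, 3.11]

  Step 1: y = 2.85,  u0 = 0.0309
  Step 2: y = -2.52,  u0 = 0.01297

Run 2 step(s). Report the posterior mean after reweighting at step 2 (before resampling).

step 1: w=[0.0000, 0.0000, 0.0000, 0.0000, 0.0000, 0.0000, 0.0000, 0.0000, 0.0005, 0.0006, 0.0174, 0.0966, 0.3067, 0.5781]  mean=2.7427  Neff=2.2838  idx=[11, 11, 12, 12, 12, 12, 13, 13, 13, 13, 13, 13, 13, 13]
step 2: w=[0.4997, 0.4997, 0.0001, 0.0001, 0.0001, 0.0001, 0.0000, 0.0000, 0.0000, 0.0000, 0.0000, 0.0000, 0.0000, 0.0000]  mean=2.0501  Neff=2.0021  idx=[0, 0, 0, 0, 0, 0, 0, 1, 1, 1, 1, 1, 1, 1]

post_mean = 2.0501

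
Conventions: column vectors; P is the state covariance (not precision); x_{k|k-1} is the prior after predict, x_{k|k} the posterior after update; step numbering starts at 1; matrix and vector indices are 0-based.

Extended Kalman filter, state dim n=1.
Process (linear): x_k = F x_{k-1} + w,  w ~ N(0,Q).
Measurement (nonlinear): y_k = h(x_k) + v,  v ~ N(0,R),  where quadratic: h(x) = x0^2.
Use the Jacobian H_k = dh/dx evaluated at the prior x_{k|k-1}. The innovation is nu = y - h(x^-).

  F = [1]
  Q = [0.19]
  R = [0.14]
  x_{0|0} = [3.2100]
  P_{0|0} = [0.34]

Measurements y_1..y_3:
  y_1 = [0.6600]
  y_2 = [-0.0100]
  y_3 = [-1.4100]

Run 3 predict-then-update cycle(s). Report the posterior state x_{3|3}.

x_post = [-0.1102]

step 1: x^-=[3.2100]  P^-=[0.5300]  H_jac=[6.4200]  S=[21.9847]  K=[0.1548]  nu=[-9.6441]  x^+=[1.7174]  P^+=[0.0034]
step 2: x^-=[1.7174]  P^-=[0.1934]  H_jac=[3.4347]  S=[2.4213]  K=[0.2743]  nu=[-2.9594]  x^+=[0.9056]  P^+=[0.0112]
step 3: x^-=[0.9056]  P^-=[0.2012]  H_jac=[1.8112]  S=[0.7999]  K=[0.4555]  nu=[-2.2301]  x^+=[-0.1102]  P^+=[0.0352]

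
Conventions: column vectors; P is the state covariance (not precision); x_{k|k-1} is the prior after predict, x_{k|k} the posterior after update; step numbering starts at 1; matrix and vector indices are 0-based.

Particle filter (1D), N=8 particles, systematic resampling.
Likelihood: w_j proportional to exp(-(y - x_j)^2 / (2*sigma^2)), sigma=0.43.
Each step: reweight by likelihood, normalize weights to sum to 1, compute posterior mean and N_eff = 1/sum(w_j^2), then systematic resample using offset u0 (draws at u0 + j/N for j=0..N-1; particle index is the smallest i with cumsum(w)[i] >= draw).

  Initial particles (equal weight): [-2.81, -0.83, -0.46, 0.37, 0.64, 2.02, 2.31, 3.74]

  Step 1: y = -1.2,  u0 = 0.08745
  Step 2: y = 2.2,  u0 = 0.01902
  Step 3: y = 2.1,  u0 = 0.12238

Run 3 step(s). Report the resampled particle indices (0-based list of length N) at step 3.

step 1: w=[0.0010, 0.7504, 0.2471, 0.0014, 0.0001, 0.0000, 0.0000, 0.0000]  mean=-0.7387  Neff=1.6022  idx=[1, 1, 1, 1, 1, 1, 2, 2]
step 2: w=[0.0017, 0.0017, 0.0017, 0.0017, 0.0017, 0.0017, 0.4950, 0.4950]  mean=-0.4637  Neff=2.0406  idx=[6, 6, 6, 6, 7, 7, 7, 7]
step 3: w=[0.1250, 0.1250, 0.1250, 0.1250, 0.1250, 0.1250, 0.1250, 0.1250]  mean=-0.4600  Neff=8.0000  idx=[0, 1, 2, 3, 4, 5, 6, 7]

resampled_idx = [0, 1, 2, 3, 4, 5, 6, 7]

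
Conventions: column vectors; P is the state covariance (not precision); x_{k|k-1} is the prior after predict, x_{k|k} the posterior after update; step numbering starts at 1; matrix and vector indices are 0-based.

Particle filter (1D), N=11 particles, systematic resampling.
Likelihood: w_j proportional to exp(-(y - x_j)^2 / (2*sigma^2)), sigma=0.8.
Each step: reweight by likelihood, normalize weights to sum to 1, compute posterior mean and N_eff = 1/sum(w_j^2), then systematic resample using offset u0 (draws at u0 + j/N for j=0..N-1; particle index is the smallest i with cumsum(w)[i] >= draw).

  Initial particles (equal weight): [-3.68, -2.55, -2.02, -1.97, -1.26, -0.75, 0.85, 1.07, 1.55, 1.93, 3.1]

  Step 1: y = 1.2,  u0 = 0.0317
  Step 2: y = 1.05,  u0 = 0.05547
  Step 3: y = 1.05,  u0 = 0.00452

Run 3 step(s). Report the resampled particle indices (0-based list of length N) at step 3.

step 1: w=[0.0000, 0.0000, 0.0001, 0.0001, 0.0025, 0.0143, 0.2535, 0.2753, 0.2535, 0.1840, 0.0166]  mean=1.2955  Neff=4.1891  idx=[6, 6, 6, 7, 7, 7, 8, 8, 8, 9, 9]
step 2: w=[0.1024, 0.1024, 0.1024, 0.1056, 0.1056, 0.1056, 0.0869, 0.0869, 0.0869, 0.0577, 0.0577]  mean=1.2268  Neff=10.6148  idx=[0, 1, 2, 3, 4, 4, 5, 6, 7, 8, 10]
step 3: w=[0.0977, 0.0977, 0.0977, 0.1008, 0.1008, 0.1008, 0.1008, 0.0829, 0.0829, 0.0829, 0.0550]  mean=1.1723  Neff=10.7626  idx=[0, 0, 1, 2, 3, 4, 5, 6, 7, 8, 9]

resampled_idx = [0, 0, 1, 2, 3, 4, 5, 6, 7, 8, 9]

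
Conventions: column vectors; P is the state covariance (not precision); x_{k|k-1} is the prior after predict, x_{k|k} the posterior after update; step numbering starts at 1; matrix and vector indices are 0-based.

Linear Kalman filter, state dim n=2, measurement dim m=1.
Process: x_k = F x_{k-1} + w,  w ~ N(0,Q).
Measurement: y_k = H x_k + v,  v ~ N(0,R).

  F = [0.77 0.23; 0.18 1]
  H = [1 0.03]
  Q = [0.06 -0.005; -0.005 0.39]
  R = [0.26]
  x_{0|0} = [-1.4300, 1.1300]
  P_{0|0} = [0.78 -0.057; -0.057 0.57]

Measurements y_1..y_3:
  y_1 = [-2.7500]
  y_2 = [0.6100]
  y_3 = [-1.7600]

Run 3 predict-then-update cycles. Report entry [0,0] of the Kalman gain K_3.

step 1: x^-=[-0.8412, 0.8726]  P^-=[0.5324 0.1880; 0.1880 0.9648]  S=[0.8046]  K=[0.6688; 0.2696]  nu=[-1.9350]  x^+=[-2.1352, 0.3510]  P^+=[0.1726 0.0429; 0.0429 0.9063]
step 2: x^-=[-1.5634, -0.0334]  P^-=[0.2255 0.2622; 0.2622 1.3173]  S=[0.5024]  K=[0.4645; 0.6005]  nu=[2.1744]  x^+=[-0.5535, 1.2724]  P^+=[0.1171 0.1221; 0.1221 1.1361]
step 3: x^-=[-0.1335, 1.1728]  P^-=[0.2328 0.3716; 0.3716 1.5739]  S=[0.5165]  K=[0.4723; 0.8109]  nu=[-1.6616]  x^+=[-0.9183, -0.1746]  P^+=[0.1176 0.1738; 0.1738 1.2343]

K[0,0] = 0.4723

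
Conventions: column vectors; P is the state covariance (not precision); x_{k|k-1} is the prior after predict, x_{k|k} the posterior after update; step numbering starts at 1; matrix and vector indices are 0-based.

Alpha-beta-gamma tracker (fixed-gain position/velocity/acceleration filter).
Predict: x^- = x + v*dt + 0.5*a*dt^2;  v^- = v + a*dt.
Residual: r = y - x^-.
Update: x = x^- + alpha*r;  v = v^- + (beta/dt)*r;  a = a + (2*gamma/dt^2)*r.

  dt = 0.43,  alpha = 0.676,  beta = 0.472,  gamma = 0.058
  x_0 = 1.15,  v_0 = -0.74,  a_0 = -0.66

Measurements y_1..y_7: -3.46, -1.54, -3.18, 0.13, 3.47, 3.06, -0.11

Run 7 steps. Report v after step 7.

v_post = -0.1154

step 1: x_pred=0.7708  r=-4.2308  x^+=-2.0892  v^+=-5.6678  a^+=-3.3143
step 2: x_pred=-4.8328  r=3.2928  x^+=-2.6069  v^+=-3.4785  a^+=-1.2485
step 3: x_pred=-4.2181  r=1.0381  x^+=-3.5163  v^+=-2.8759  a^+=-0.5972
step 4: x_pred=-4.8082  r=4.9382  x^+=-1.4700  v^+=2.2878  a^+=2.5008
step 5: x_pred=-0.2550  r=3.7250  x^+=2.2631  v^+=7.4520  a^+=4.8378
step 6: x_pred=5.9147  r=-2.8547  x^+=3.9849  v^+=6.3987  a^+=3.0468
step 7: x_pred=7.0181  r=-7.1281  x^+=2.1995  v^+=-0.1154  a^+=-1.4251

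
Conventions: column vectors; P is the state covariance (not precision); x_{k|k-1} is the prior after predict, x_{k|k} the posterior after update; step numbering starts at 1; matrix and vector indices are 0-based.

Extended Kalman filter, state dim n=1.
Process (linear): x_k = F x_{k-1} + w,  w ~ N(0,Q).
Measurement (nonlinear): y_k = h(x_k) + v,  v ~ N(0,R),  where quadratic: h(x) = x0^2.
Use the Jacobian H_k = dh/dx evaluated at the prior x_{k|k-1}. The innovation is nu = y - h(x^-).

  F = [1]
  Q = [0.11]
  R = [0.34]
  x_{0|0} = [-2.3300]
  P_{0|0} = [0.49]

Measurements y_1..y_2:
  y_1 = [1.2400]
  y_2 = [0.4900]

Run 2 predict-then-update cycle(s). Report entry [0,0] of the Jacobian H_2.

H_jac[0,0] = -2.9079

step 1: x^-=[-2.3300]  P^-=[0.6000]  H_jac=[-4.6600]  S=[13.3694]  K=[-0.2091]  nu=[-4.1889]  x^+=[-1.4540]  P^+=[0.0153]
step 2: x^-=[-1.4540]  P^-=[0.1253]  H_jac=[-2.9079]  S=[1.3992]  K=[-0.2603]  nu=[-1.6240]  x^+=[-1.0312]  P^+=[0.0304]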